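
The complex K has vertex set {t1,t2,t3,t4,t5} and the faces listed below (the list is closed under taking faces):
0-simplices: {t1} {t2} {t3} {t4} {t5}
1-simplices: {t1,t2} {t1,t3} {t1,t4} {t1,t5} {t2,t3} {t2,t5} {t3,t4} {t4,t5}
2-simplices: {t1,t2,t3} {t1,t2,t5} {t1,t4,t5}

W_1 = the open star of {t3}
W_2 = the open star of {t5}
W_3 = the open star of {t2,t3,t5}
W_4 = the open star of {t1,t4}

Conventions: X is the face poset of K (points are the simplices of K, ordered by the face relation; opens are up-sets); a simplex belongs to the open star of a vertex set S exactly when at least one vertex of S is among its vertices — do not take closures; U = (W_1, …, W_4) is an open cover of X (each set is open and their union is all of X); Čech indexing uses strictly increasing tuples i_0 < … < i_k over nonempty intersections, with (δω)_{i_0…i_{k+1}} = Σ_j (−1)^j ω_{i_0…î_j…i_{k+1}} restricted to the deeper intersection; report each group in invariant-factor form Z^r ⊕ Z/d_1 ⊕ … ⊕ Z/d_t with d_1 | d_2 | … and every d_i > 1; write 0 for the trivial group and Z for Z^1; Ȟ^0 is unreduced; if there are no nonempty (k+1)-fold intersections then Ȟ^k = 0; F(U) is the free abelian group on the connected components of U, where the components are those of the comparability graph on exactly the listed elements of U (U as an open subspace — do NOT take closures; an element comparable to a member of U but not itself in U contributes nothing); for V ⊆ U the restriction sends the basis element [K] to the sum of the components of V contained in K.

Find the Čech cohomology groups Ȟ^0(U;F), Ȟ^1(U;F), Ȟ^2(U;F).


cover nerve:
  W1={{t3},{t1,t3},{t2,t3},{t3,t4},{t1,t2,t3}} W2={{t5},{t1,t5},{t2,t5},{t4,t5},{t1,t2,t5},{t1,t4,t5}} W3={{t2},{t3},{t5},{t1,t2},{t1,t3},{t1,t5},{t2,t3},{t2,t5},{t3,t4},{t4,t5},{t1,t2,t3},{t1,t2,t5},{t1,t4,t5}} W4={{t1},{t4},{t1,t2},{t1,t3},{t1,t4},{t1,t5},{t3,t4},{t4,t5},{t1,t2,t3},{t1,t2,t5},{t1,t4,t5}}
  W13={{t3},{t1,t3},{t2,t3},{t3,t4},{t1,t2,t3}} W14={{t1,t3},{t3,t4},{t1,t2,t3}} W23={{t5},{t1,t5},{t2,t5},{t4,t5},{t1,t2,t5},{t1,t4,t5}} W24={{t1,t5},{t4,t5},{t1,t2,t5},{t1,t4,t5}} W34={{t1,t2},{t1,t3},{t1,t5},{t3,t4},{t4,t5},{t1,t2,t3},{t1,t2,t5},{t1,t4,t5}}
  W134={{t1,t3},{t3,t4},{t1,t2,t3}} W234={{t1,t5},{t4,t5},{t1,t2,t5},{t1,t4,t5}}
components per intersection:
  W1: {{t3},{t1,t3},{t2,t3},{t3,t4},{t1,t2,t3}}
  W2: {{t5},{t1,t5},{t2,t5},{t4,t5},{t1,t2,t5},{t1,t4,t5}}
  W3: {{t2},{t3},{t5},{t1,t2},{t1,t3},{t1,t5},{t2,t3},{t2,t5},{t3,t4},{t4,t5},{t1,t2,t3},{t1,t2,t5},{t1,t4,t5}}
  W4: {{t1},{t4},{t1,t2},{t1,t3},{t1,t4},{t1,t5},{t3,t4},{t4,t5},{t1,t2,t3},{t1,t2,t5},{t1,t4,t5}}
  W13: {{t3},{t1,t3},{t2,t3},{t3,t4},{t1,t2,t3}}
  W14: {{t1,t3},{t1,t2,t3}} {{t3,t4}}
  W23: {{t5},{t1,t5},{t2,t5},{t4,t5},{t1,t2,t5},{t1,t4,t5}}
  W24: {{t1,t5},{t4,t5},{t1,t2,t5},{t1,t4,t5}}
  W34: {{t1,t2},{t1,t3},{t1,t5},{t4,t5},{t1,t2,t3},{t1,t2,t5},{t1,t4,t5}} {{t3,t4}}
  W134: {{t1,t3},{t1,t2,t3}} {{t3,t4}}
  W234: {{t1,t5},{t4,t5},{t1,t2,t5},{t1,t4,t5}}
C dims 4,7,3; δ0: rk 3, SNF 1^3; δ1: rk 3, SNF 1^3
Ȟ^0: (4−3)−0=1 ⇒ Z
Ȟ^1: (7−3)−3=1 ⇒ Z
Ȟ^2: (3−0)−3=0 ⇒ 0

Ȟ^0(U;F) ≅ Z,  Ȟ^1(U;F) ≅ Z,  Ȟ^2(U;F) ≅ 0


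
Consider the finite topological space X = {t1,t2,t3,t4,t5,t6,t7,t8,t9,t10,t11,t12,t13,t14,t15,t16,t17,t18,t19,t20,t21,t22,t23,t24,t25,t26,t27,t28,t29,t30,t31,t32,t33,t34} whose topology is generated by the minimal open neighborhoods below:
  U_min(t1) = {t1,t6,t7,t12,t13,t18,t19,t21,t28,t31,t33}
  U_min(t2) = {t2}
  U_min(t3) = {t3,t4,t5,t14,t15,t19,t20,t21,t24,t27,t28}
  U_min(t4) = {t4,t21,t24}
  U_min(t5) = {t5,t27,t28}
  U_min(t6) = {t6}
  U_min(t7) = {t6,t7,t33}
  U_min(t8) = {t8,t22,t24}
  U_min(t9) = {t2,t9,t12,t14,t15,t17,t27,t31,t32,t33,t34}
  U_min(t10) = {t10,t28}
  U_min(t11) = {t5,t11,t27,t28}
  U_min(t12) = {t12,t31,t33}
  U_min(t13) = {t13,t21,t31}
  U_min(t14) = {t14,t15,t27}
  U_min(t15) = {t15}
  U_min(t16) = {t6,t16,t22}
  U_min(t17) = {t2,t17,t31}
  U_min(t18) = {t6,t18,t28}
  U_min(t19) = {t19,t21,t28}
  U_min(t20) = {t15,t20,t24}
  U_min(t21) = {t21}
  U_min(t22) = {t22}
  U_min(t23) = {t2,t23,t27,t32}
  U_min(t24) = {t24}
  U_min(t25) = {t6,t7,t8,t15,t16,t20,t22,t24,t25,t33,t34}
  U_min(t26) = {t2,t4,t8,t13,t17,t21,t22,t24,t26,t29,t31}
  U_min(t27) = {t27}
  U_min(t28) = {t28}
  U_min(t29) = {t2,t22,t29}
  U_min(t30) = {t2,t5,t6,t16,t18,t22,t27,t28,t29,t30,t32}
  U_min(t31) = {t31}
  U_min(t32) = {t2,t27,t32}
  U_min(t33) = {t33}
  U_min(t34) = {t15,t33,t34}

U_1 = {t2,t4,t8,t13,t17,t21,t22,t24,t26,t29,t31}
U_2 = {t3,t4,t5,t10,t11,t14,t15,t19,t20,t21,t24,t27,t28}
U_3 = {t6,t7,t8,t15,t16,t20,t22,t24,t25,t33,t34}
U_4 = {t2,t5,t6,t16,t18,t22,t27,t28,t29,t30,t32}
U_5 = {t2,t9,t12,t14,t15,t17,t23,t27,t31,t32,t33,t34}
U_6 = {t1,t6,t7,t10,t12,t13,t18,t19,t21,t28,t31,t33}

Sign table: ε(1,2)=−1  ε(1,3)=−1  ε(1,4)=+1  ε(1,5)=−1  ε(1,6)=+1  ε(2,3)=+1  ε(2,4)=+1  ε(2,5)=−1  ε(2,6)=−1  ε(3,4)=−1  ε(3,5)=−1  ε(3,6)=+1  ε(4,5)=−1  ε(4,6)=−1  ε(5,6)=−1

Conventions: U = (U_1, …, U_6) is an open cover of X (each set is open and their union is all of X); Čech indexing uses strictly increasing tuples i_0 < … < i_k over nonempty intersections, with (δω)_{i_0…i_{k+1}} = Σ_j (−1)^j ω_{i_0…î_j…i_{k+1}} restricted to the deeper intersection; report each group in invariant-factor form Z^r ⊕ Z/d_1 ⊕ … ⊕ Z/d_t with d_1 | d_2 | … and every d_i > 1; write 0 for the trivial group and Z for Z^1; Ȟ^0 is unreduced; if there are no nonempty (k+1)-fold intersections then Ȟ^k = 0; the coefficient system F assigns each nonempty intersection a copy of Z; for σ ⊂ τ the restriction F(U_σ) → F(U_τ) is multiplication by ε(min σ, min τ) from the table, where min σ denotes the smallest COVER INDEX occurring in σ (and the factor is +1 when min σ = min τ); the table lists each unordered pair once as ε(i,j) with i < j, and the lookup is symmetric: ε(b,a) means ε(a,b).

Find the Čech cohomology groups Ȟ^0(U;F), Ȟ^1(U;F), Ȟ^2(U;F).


Ȟ^0 ≅ 0,  Ȟ^1 ≅ Z/2,  Ȟ^2 ≅ Z

intersection data:
  U12={t4,t21,t24} U13={t8,t22,t24} U14={t2,t22,t29} U15={t2,t17,t31} U16={t13,t21,t31} U23={t15,t20,t24} U24={t5,t27,t28} U25={t14,t15,t27} U26={t10,t19,t21,t28} U34={t6,t16,t22} U35={t15,t33,t34} U36={t6,t7,t33} U45={t2,t27,t32} U46={t6,t18,t28} U56={t12,t31,t33}
  U123={t24} U126={t21} U134={t22} U145={t2} U156={t31} U235={t15} U245={t27} U246={t28} U346={t6} U356={t33}
C dims 6,15,10; δ0: rk 6, SNF 1^5·2; δ1: rk 9, SNF 1^9
Ȟ^0 = (6 − 6) − 0 = 0, so Ȟ^0 ≅ 0
Ȟ^1 = (15 − 9) − 6 = 0 plus torsion [2], so Ȟ^1 ≅ Z/2
Ȟ^2 = (10 − 0) − 9 = 1, so Ȟ^2 ≅ Z


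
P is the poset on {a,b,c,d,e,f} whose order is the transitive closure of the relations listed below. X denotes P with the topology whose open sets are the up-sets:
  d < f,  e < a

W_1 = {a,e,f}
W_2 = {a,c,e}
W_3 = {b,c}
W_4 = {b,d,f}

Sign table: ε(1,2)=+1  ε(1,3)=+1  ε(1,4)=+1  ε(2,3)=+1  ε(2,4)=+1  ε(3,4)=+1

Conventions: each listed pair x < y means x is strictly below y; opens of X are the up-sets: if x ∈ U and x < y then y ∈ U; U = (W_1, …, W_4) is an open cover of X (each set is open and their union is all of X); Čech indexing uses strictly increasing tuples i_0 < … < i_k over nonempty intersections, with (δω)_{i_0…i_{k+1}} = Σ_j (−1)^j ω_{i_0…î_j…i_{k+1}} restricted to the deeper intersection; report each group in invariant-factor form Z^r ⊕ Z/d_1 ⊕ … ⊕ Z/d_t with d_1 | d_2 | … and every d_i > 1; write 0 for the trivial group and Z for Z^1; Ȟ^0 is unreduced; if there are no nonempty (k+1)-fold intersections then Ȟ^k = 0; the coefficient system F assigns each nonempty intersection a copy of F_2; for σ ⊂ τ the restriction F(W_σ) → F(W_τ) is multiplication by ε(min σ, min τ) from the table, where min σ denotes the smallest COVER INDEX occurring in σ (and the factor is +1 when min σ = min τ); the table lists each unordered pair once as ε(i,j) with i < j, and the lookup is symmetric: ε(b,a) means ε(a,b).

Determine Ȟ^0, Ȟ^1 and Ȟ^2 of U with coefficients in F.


intersection data:
  W12={a,e} W14={f} W23={c} W34={b}
C dims 4,4; δ0: rk_F2 3
Ȟ^0 = (4 − 3) − 0 = 1, so Ȟ^0 ≅ Z/2
Ȟ^1 = (4 − 0) − 3 = 1, so Ȟ^1 ≅ Z/2
Ȟ^2 = (0 − 0) − 0 = 0, so Ȟ^2 ≅ 0

Ȟ^0 = Z/2,  Ȟ^1 = Z/2,  Ȟ^2 = 0


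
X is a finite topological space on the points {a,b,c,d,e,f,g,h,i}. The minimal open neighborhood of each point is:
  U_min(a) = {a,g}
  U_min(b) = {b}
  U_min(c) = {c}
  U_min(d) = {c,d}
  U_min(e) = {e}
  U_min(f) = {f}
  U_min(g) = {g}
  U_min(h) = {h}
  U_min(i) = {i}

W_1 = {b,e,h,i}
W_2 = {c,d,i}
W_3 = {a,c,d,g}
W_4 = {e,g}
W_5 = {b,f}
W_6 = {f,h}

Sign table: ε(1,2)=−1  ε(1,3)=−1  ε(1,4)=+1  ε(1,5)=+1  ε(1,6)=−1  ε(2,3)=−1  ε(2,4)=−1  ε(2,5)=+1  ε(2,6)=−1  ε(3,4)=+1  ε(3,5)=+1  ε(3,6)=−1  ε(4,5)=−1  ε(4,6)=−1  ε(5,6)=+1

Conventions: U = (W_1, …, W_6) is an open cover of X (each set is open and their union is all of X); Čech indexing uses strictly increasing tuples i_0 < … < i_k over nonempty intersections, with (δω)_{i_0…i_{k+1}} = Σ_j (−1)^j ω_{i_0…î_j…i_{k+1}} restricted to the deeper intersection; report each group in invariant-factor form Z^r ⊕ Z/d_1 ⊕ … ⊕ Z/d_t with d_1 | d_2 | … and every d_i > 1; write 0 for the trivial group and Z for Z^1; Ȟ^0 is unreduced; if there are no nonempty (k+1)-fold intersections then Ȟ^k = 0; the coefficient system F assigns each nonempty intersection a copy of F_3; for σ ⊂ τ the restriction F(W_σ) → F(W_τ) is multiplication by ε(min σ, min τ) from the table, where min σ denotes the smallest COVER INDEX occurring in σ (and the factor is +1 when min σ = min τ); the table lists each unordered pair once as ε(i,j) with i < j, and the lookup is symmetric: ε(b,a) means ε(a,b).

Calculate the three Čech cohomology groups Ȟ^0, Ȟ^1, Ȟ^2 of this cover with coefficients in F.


nonempty intersections:
  W12={i} W14={e} W15={b} W16={h} W23={c,d} W34={g} W56={f}
C dims 6,7; δ0: rk_F3 6
Ȟ^0: (6−6)−0=0 ⇒ 0
Ȟ^1: (7−0)−6=1 ⇒ Z/3
Ȟ^2: (0−0)−0=0 ⇒ 0

Ȟ^0 = 0; Ȟ^1 = Z/3; Ȟ^2 = 0


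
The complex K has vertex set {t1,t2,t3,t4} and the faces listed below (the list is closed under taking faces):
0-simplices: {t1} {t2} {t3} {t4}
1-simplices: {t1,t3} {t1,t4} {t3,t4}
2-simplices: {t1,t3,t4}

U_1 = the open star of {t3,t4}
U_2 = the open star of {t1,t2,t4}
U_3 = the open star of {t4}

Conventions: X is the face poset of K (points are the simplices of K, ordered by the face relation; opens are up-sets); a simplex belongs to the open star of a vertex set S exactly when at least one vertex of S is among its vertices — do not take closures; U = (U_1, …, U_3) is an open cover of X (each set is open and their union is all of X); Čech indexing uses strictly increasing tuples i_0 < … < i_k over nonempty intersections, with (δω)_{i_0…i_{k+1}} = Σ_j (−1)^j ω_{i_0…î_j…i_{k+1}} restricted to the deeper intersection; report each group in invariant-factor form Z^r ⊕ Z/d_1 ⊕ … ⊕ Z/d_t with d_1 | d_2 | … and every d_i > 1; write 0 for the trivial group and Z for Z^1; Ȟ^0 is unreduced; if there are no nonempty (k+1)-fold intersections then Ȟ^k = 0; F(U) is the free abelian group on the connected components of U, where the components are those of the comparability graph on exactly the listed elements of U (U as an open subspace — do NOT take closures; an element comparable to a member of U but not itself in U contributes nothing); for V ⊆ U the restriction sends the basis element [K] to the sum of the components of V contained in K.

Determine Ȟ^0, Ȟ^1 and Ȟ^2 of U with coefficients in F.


Ȟ^0 = Z^2; Ȟ^1 = 0; Ȟ^2 = 0

intersection data:
  U1={{t3},{t4},{t1,t3},{t1,t4},{t3,t4},{t1,t3,t4}} U2={{t1},{t2},{t4},{t1,t3},{t1,t4},{t3,t4},{t1,t3,t4}} U3={{t4},{t1,t4},{t3,t4},{t1,t3,t4}}
  U12={{t4},{t1,t3},{t1,t4},{t3,t4},{t1,t3,t4}} U13={{t4},{t1,t4},{t3,t4},{t1,t3,t4}} U23={{t4},{t1,t4},{t3,t4},{t1,t3,t4}}
  U123={{t4},{t1,t4},{t3,t4},{t1,t3,t4}}
components per intersection:
  U1: {{t3},{t4},{t1,t3},{t1,t4},{t3,t4},{t1,t3,t4}}
  U2: {{t1},{t4},{t1,t3},{t1,t4},{t3,t4},{t1,t3,t4}} {{t2}}
  U3: {{t4},{t1,t4},{t3,t4},{t1,t3,t4}}
  U12: {{t4},{t1,t3},{t1,t4},{t3,t4},{t1,t3,t4}}
  U13: {{t4},{t1,t4},{t3,t4},{t1,t3,t4}}
  U23: {{t4},{t1,t4},{t3,t4},{t1,t3,t4}}
  U123: {{t4},{t1,t4},{t3,t4},{t1,t3,t4}}
C dims 4,3,1; δ0: rk 2, SNF 1^2; δ1: rk 1, SNF 1^1
Ȟ^0 = (4 − 2) − 0 = 2, so Ȟ^0 ≅ Z^2
Ȟ^1 = (3 − 1) − 2 = 0, so Ȟ^1 ≅ 0
Ȟ^2 = (1 − 0) − 1 = 0, so Ȟ^2 ≅ 0


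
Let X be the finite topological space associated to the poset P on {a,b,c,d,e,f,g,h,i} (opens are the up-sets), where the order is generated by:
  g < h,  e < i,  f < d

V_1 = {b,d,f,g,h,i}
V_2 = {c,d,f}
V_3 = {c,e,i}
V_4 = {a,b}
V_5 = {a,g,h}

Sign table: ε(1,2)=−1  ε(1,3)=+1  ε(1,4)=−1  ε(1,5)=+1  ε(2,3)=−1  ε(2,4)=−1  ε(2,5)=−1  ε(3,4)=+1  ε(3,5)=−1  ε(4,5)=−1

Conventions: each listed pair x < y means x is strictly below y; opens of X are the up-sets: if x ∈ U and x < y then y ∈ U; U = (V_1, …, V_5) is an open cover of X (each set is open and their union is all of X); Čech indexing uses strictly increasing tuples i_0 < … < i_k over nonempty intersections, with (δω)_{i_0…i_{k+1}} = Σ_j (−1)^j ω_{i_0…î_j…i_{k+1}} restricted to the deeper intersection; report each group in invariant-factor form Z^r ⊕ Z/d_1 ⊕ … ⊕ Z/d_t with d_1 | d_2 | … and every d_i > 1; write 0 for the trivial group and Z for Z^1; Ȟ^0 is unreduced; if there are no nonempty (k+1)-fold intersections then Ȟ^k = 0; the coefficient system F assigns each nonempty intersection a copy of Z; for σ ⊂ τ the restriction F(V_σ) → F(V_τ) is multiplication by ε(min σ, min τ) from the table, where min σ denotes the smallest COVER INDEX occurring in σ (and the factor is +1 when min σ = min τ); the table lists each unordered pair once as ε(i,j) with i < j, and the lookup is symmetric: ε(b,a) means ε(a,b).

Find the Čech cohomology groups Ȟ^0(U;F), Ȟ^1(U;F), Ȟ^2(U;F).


Ȟ^0 ≅ Z; Ȟ^1 ≅ Z^2; Ȟ^2 ≅ 0

nerve of the cover:
  V12={d,f} V13={i} V14={b} V15={g,h} V23={c} V45={a}
C dims 5,6; δ0: rk 4, SNF 1^4
Ȟ^0 = (5 − 4) − 0 = 1, so Ȟ^0 ≅ Z
Ȟ^1 = (6 − 0) − 4 = 2, so Ȟ^1 ≅ Z^2
Ȟ^2 = (0 − 0) − 0 = 0, so Ȟ^2 ≅ 0


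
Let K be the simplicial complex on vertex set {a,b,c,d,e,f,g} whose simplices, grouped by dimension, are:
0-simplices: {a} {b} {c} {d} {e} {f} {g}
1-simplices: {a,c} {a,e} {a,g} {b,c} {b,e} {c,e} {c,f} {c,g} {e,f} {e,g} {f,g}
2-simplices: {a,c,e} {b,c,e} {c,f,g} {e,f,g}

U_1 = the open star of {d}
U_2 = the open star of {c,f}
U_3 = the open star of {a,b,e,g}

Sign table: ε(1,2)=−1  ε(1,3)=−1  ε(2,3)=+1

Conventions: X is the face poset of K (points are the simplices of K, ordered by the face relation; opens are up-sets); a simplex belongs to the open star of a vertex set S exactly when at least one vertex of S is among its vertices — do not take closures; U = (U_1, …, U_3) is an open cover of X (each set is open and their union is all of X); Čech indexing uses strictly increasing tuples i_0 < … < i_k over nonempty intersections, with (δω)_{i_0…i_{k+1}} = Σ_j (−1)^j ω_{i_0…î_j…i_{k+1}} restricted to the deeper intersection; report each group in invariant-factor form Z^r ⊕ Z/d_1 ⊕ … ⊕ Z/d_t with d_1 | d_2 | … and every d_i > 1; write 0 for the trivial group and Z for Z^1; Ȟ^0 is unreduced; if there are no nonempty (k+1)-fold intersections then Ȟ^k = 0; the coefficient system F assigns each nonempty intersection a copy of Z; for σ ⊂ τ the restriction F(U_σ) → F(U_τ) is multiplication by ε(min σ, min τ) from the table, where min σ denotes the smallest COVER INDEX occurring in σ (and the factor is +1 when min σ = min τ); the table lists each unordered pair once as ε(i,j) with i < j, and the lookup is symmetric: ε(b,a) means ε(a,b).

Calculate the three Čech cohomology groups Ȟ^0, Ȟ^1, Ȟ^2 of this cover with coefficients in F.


Ȟ^0 = Z^2, Ȟ^1 = 0, Ȟ^2 = 0

nonempty overlaps:
  U1={{d}} U2={{c},{f},{a,c},{b,c},{c,e},{c,f},{c,g},{e,f},{f,g},{a,c,e},{b,c,e},{c,f,g},{e,f,g}} U3={{a},{b},{e},{g},{a,c},{a,e},{a,g},{b,c},{b,e},{c,e},{c,g},{e,f},{e,g},{f,g},{a,c,e},{b,c,e},{c,f,g},{e,f,g}}
  U23={{a,c},{b,c},{c,e},{c,g},{e,f},{f,g},{a,c,e},{b,c,e},{c,f,g},{e,f,g}}
C dims 3,1; δ0: rk 1, SNF 1^1
degree 0: 3−1−0 = 2 → Ȟ^0 ≅ Z^2
degree 1: 1−0−1 = 0 → Ȟ^1 ≅ 0
degree 2: 0−0−0 = 0 → Ȟ^2 ≅ 0


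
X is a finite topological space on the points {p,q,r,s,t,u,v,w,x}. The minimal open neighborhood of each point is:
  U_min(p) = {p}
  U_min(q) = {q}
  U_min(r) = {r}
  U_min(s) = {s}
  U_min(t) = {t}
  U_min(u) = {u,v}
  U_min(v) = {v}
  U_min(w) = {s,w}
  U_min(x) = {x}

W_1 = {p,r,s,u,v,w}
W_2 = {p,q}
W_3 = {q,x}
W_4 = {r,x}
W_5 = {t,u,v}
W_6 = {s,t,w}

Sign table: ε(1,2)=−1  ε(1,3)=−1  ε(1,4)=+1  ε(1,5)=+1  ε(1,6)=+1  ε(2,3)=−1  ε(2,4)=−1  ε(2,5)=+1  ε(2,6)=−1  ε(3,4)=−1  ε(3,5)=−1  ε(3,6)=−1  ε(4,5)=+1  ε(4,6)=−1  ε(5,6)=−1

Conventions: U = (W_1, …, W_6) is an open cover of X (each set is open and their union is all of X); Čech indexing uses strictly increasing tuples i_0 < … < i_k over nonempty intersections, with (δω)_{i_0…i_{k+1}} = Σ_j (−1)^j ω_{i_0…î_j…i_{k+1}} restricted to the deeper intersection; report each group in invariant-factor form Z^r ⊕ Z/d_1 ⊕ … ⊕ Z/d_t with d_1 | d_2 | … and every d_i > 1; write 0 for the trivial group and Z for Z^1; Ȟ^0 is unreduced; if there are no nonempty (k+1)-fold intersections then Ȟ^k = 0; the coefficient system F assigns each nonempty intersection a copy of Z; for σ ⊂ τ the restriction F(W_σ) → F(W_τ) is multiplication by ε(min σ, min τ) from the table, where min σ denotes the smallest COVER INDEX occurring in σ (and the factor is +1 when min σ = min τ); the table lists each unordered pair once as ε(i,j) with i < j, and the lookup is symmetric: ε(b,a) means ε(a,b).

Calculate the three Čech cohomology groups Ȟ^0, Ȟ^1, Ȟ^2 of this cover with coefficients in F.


Ȟ^0(U;F) ≅ 0,  Ȟ^1(U;F) ≅ Z ⊕ Z/2,  Ȟ^2(U;F) ≅ 0

cover nerve:
  W12={p} W14={r} W15={u,v} W16={s,w} W23={q} W34={x} W56={t}
C dims 6,7; δ0: rk 6, SNF 1^5·2
Ȟ^0: (6−6)−0=0 ⇒ 0
Ȟ^1: (7−0)−6=1 plus torsion [2] ⇒ Z ⊕ Z/2
Ȟ^2: (0−0)−0=0 ⇒ 0


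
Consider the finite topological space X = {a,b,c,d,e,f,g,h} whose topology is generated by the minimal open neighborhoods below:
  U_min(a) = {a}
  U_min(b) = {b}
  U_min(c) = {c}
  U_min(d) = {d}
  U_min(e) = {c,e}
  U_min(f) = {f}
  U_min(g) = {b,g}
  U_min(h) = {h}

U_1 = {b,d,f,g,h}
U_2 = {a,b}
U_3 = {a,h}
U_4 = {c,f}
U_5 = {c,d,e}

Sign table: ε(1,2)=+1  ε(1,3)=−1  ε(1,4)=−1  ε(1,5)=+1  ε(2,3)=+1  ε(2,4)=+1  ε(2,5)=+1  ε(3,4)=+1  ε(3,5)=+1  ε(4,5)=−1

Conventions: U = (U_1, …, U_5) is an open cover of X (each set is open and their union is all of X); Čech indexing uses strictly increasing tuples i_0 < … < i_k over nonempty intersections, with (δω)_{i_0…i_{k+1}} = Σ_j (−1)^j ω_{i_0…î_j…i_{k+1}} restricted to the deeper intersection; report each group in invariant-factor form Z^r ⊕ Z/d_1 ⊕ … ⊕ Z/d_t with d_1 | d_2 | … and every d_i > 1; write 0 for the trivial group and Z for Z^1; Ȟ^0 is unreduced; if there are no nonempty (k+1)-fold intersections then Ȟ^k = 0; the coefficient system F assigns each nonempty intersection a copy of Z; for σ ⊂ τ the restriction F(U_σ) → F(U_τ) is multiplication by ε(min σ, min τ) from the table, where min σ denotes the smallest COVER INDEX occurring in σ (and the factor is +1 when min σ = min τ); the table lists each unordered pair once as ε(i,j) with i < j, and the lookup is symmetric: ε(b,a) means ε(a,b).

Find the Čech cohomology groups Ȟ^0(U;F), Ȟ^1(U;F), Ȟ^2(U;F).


nonempty overlaps:
  U12={b} U13={h} U14={f} U15={d} U23={a} U45={c}
C dims 5,6; δ0: rk 5, SNF 1^4·2
degree 0: 5−5−0 = 0 → Ȟ^0 ≅ 0
degree 1: 6−0−5 = 1 plus torsion [2] → Ȟ^1 ≅ Z ⊕ Z/2
degree 2: 0−0−0 = 0 → Ȟ^2 ≅ 0

Ȟ^0 ≅ 0; Ȟ^1 ≅ Z ⊕ Z/2; Ȟ^2 ≅ 0


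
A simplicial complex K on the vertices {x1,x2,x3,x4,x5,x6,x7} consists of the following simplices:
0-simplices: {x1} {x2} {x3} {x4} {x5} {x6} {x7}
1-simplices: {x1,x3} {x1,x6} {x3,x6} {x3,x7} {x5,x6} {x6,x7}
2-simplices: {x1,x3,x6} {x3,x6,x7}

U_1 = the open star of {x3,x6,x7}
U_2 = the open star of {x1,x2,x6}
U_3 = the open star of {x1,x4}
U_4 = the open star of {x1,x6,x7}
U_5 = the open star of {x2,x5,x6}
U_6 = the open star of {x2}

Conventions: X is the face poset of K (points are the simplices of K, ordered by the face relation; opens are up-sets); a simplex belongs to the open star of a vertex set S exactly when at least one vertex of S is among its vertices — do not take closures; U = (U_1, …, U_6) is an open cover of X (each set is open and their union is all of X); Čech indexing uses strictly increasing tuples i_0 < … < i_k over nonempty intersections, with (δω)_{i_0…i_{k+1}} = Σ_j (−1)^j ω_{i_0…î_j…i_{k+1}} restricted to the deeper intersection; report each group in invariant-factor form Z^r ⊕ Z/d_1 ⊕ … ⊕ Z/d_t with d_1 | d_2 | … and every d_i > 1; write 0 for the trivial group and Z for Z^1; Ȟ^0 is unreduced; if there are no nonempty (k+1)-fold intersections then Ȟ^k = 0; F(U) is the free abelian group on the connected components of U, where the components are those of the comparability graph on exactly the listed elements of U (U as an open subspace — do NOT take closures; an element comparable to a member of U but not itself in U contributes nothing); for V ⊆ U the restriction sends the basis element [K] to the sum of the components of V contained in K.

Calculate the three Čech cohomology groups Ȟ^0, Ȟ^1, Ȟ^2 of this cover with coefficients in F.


Ȟ^0(U;F) ≅ Z^3, Ȟ^1(U;F) ≅ 0 and Ȟ^2(U;F) ≅ 0

nerve simplices:
  U1={{x3},{x6},{x7},{x1,x3},{x1,x6},{x3,x6},{x3,x7},{x5,x6},{x6,x7},{x1,x3,x6},{x3,x6,x7}} U2={{x1},{x2},{x6},{x1,x3},{x1,x6},{x3,x6},{x5,x6},{x6,x7},{x1,x3,x6},{x3,x6,x7}} U3={{x1},{x4},{x1,x3},{x1,x6},{x1,x3,x6}} U4={{x1},{x6},{x7},{x1,x3},{x1,x6},{x3,x6},{x3,x7},{x5,x6},{x6,x7},{x1,x3,x6},{x3,x6,x7}} U5={{x2},{x5},{x6},{x1,x6},{x3,x6},{x5,x6},{x6,x7},{x1,x3,x6},{x3,x6,x7}} U6={{x2}}
  U12={{x6},{x1,x3},{x1,x6},{x3,x6},{x5,x6},{x6,x7},{x1,x3,x6},{x3,x6,x7}} U13={{x1,x3},{x1,x6},{x1,x3,x6}} U14={{x6},{x7},{x1,x3},{x1,x6},{x3,x6},{x3,x7},{x5,x6},{x6,x7},{x1,x3,x6},{x3,x6,x7}} U15={{x6},{x1,x6},{x3,x6},{x5,x6},{x6,x7},{x1,x3,x6},{x3,x6,x7}} U23={{x1},{x1,x3},{x1,x6},{x1,x3,x6}} U24={{x1},{x6},{x1,x3},{x1,x6},{x3,x6},{x5,x6},{x6,x7},{x1,x3,x6},{x3,x6,x7}} U25={{x2},{x6},{x1,x6},{x3,x6},{x5,x6},{x6,x7},{x1,x3,x6},{x3,x6,x7}} U26={{x2}} U34={{x1},{x1,x3},{x1,x6},{x1,x3,x6}} U35={{x1,x6},{x1,x3,x6}} U45={{x6},{x1,x6},{x3,x6},{x5,x6},{x6,x7},{x1,x3,x6},{x3,x6,x7}} U56={{x2}}
  U123={{x1,x3},{x1,x6},{x1,x3,x6}} U124={{x6},{x1,x3},{x1,x6},{x3,x6},{x5,x6},{x6,x7},{x1,x3,x6},{x3,x6,x7}} U125={{x6},{x1,x6},{x3,x6},{x5,x6},{x6,x7},{x1,x3,x6},{x3,x6,x7}} U134={{x1,x3},{x1,x6},{x1,x3,x6}} U135={{x1,x6},{x1,x3,x6}} U145={{x6},{x1,x6},{x3,x6},{x5,x6},{x6,x7},{x1,x3,x6},{x3,x6,x7}} U234={{x1},{x1,x3},{x1,x6},{x1,x3,x6}} U235={{x1,x6},{x1,x3,x6}} U245={{x6},{x1,x6},{x3,x6},{x5,x6},{x6,x7},{x1,x3,x6},{x3,x6,x7}} U256={{x2}} U345={{x1,x6},{x1,x3,x6}}
  U1234={{x1,x3},{x1,x6},{x1,x3,x6}} U1235={{x1,x6},{x1,x3,x6}} U1245={{x6},{x1,x6},{x3,x6},{x5,x6},{x6,x7},{x1,x3,x6},{x3,x6,x7}} U1345={{x1,x6},{x1,x3,x6}} U2345={{x1,x6},{x1,x3,x6}}
  U12345={{x1,x6},{x1,x3,x6}}
components per intersection:
  U1: {{x3},{x6},{x7},{x1,x3},{x1,x6},{x3,x6},{x3,x7},{x5,x6},{x6,x7},{x1,x3,x6},{x3,x6,x7}}
  U2: {{x1},{x6},{x1,x3},{x1,x6},{x3,x6},{x5,x6},{x6,x7},{x1,x3,x6},{x3,x6,x7}} {{x2}}
  U3: {{x1},{x1,x3},{x1,x6},{x1,x3,x6}} {{x4}}
  U4: {{x1},{x6},{x7},{x1,x3},{x1,x6},{x3,x6},{x3,x7},{x5,x6},{x6,x7},{x1,x3,x6},{x3,x6,x7}}
  U5: {{x2}} {{x5},{x6},{x1,x6},{x3,x6},{x5,x6},{x6,x7},{x1,x3,x6},{x3,x6,x7}}
  U6: {{x2}}
  U12: {{x6},{x1,x3},{x1,x6},{x3,x6},{x5,x6},{x6,x7},{x1,x3,x6},{x3,x6,x7}}
  U13: {{x1,x3},{x1,x6},{x1,x3,x6}}
  U14: {{x6},{x7},{x1,x3},{x1,x6},{x3,x6},{x3,x7},{x5,x6},{x6,x7},{x1,x3,x6},{x3,x6,x7}}
  U15: {{x6},{x1,x6},{x3,x6},{x5,x6},{x6,x7},{x1,x3,x6},{x3,x6,x7}}
  U23: {{x1},{x1,x3},{x1,x6},{x1,x3,x6}}
  U24: {{x1},{x6},{x1,x3},{x1,x6},{x3,x6},{x5,x6},{x6,x7},{x1,x3,x6},{x3,x6,x7}}
  U25: {{x2}} {{x6},{x1,x6},{x3,x6},{x5,x6},{x6,x7},{x1,x3,x6},{x3,x6,x7}}
  U26: {{x2}}
  U34: {{x1},{x1,x3},{x1,x6},{x1,x3,x6}}
  U35: {{x1,x6},{x1,x3,x6}}
  U45: {{x6},{x1,x6},{x3,x6},{x5,x6},{x6,x7},{x1,x3,x6},{x3,x6,x7}}
  U56: {{x2}}
  U123: {{x1,x3},{x1,x6},{x1,x3,x6}}
  U124: {{x6},{x1,x3},{x1,x6},{x3,x6},{x5,x6},{x6,x7},{x1,x3,x6},{x3,x6,x7}}
  U125: {{x6},{x1,x6},{x3,x6},{x5,x6},{x6,x7},{x1,x3,x6},{x3,x6,x7}}
  U134: {{x1,x3},{x1,x6},{x1,x3,x6}}
  U135: {{x1,x6},{x1,x3,x6}}
  U145: {{x6},{x1,x6},{x3,x6},{x5,x6},{x6,x7},{x1,x3,x6},{x3,x6,x7}}
  U234: {{x1},{x1,x3},{x1,x6},{x1,x3,x6}}
  U235: {{x1,x6},{x1,x3,x6}}
  U245: {{x6},{x1,x6},{x3,x6},{x5,x6},{x6,x7},{x1,x3,x6},{x3,x6,x7}}
  U256: {{x2}}
  U345: {{x1,x6},{x1,x3,x6}}
  U1234: {{x1,x3},{x1,x6},{x1,x3,x6}}
  U1235: {{x1,x6},{x1,x3,x6}}
  U1245: {{x6},{x1,x6},{x3,x6},{x5,x6},{x6,x7},{x1,x3,x6},{x3,x6,x7}}
  U1345: {{x1,x6},{x1,x3,x6}}
  U2345: {{x1,x6},{x1,x3,x6}}
  U12345: {{x1,x6},{x1,x3,x6}}
C dims 9,13,11,5; δ0: rk 6, SNF 1^6; δ1: rk 7, SNF 1^7; δ2: rk 4, SNF 1^4
degree 0: 9−6−0 = 3 → Ȟ^0 ≅ Z^3
degree 1: 13−7−6 = 0 → Ȟ^1 ≅ 0
degree 2: 11−4−7 = 0 → Ȟ^2 ≅ 0


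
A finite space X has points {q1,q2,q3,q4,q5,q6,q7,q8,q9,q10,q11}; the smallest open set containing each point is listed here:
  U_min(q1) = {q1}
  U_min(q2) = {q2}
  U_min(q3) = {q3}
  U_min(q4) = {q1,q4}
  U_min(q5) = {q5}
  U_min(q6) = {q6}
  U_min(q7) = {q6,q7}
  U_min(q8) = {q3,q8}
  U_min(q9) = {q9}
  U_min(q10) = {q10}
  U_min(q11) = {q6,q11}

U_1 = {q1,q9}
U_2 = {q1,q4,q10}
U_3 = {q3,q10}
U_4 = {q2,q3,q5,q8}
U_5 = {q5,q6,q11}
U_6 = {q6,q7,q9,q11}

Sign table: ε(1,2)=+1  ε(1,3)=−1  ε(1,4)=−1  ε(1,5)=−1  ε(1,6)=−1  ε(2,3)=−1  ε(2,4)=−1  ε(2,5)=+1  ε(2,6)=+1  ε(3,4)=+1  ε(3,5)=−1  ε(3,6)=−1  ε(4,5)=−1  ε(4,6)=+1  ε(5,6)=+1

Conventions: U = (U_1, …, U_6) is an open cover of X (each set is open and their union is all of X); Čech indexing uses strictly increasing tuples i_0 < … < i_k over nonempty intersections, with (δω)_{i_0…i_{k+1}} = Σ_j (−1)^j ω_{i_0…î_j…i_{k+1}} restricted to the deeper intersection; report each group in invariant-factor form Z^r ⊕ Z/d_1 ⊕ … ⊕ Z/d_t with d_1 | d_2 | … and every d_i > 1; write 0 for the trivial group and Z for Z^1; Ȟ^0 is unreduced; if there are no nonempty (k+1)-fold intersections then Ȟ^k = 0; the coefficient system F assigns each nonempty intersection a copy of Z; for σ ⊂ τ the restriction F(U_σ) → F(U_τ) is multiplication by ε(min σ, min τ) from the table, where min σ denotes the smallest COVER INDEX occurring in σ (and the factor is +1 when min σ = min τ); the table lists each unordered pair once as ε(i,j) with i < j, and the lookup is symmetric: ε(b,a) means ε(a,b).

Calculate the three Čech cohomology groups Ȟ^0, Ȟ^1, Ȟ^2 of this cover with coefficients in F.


Ȟ^0 ≅ 0, Ȟ^1 ≅ Z/2, Ȟ^2 ≅ 0

nonempty overlaps:
  U12={q1} U16={q9} U23={q10} U34={q3} U45={q5} U56={q6,q11}
C dims 6,6; δ0: rk 6, SNF 1^5·2
degree 0: 6−6−0 = 0 → Ȟ^0 ≅ 0
degree 1: 6−0−6 = 0 plus torsion [2] → Ȟ^1 ≅ Z/2
degree 2: 0−0−0 = 0 → Ȟ^2 ≅ 0


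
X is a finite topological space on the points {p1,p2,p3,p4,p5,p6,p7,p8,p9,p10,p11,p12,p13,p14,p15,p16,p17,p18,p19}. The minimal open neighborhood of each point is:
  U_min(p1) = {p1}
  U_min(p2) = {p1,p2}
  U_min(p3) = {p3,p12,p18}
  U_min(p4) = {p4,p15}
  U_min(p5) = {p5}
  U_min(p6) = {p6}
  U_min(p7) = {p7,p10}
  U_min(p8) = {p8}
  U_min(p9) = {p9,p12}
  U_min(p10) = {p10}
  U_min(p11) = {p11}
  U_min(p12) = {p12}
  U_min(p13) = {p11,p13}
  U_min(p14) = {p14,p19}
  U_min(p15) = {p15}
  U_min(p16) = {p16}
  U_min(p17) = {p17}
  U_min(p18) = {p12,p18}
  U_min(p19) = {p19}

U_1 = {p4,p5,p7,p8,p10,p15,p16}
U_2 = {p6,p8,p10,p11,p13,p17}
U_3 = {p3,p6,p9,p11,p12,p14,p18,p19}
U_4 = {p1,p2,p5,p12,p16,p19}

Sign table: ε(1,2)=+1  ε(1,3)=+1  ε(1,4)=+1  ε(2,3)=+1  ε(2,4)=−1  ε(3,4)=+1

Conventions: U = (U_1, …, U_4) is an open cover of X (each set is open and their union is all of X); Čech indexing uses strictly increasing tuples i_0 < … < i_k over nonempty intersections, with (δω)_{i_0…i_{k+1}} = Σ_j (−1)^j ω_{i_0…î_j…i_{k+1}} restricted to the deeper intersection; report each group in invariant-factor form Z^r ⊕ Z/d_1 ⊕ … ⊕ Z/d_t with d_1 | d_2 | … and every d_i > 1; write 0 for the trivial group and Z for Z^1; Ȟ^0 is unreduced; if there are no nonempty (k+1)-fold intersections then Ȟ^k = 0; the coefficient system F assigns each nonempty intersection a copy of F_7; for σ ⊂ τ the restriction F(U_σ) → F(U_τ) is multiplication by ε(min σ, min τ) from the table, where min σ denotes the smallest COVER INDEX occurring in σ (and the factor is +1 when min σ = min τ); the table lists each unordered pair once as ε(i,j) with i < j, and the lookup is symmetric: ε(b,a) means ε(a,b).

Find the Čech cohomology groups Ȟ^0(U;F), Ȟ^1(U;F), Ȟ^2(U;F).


Ȟ^0(U;F) ≅ Z/7, Ȟ^1(U;F) ≅ Z/7, Ȟ^2(U;F) ≅ 0

nonempty intersections:
  U12={p8,p10} U14={p5,p16} U23={p6,p11} U34={p12,p19}
C dims 4,4; δ0: rk_F7 3
Ȟ^0: (4−3)−0=1 ⇒ Z/7
Ȟ^1: (4−0)−3=1 ⇒ Z/7
Ȟ^2: (0−0)−0=0 ⇒ 0


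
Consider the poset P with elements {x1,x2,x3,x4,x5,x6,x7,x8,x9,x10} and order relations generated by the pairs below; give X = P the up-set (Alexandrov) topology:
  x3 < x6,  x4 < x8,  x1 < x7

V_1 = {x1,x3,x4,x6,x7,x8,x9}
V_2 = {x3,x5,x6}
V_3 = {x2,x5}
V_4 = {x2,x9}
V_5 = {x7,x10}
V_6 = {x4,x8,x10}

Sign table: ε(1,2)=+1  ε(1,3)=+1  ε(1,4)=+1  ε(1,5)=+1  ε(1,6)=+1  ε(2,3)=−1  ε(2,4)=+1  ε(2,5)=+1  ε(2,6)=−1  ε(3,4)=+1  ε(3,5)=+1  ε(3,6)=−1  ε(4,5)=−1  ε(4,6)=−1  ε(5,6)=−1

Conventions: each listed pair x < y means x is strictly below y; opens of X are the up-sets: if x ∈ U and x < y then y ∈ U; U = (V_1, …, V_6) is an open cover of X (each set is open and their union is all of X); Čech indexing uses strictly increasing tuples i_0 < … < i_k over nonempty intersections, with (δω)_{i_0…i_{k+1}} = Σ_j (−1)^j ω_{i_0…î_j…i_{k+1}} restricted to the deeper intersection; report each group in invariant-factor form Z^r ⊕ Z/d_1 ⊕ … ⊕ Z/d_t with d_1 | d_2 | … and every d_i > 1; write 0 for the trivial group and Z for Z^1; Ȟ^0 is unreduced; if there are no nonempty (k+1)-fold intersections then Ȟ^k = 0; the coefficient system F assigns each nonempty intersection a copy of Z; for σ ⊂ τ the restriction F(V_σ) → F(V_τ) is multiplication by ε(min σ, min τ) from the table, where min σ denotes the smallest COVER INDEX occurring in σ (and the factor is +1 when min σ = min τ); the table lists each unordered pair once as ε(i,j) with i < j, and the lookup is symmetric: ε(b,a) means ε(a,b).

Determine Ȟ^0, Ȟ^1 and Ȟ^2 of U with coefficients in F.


Ȟ^0(U;F) ≅ 0; Ȟ^1(U;F) ≅ Z ⊕ Z/2; Ȟ^2(U;F) ≅ 0

nonempty intersections:
  V12={x3,x6} V14={x9} V15={x7} V16={x4,x8} V23={x5} V34={x2} V56={x10}
C dims 6,7; δ0: rk 6, SNF 1^5·2
Ȟ^0: (6−6)−0=0 ⇒ 0
Ȟ^1: (7−0)−6=1 plus torsion [2] ⇒ Z ⊕ Z/2
Ȟ^2: (0−0)−0=0 ⇒ 0


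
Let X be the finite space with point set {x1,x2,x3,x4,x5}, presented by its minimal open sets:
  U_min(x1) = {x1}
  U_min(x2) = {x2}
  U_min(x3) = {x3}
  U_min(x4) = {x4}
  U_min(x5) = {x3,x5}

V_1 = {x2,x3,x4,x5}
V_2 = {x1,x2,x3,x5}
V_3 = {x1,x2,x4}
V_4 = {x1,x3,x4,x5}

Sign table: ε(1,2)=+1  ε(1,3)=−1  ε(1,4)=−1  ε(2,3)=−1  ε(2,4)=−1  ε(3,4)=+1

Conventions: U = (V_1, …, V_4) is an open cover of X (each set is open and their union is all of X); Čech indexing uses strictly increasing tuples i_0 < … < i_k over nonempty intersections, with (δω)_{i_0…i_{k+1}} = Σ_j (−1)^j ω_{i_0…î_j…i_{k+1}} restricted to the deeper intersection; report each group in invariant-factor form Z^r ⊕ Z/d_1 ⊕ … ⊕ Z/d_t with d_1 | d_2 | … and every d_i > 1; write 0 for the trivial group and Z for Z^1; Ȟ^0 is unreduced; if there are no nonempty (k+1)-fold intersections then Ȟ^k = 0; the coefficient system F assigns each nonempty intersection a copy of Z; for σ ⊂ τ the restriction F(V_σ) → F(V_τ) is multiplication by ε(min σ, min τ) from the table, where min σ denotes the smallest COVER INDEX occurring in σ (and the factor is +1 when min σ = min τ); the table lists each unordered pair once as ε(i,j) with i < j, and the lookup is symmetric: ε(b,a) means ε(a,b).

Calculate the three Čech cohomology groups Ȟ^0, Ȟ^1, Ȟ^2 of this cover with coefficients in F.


nonempty intersections:
  V12={x2,x3,x5} V13={x2,x4} V14={x3,x4,x5} V23={x1,x2} V24={x1,x3,x5} V34={x1,x4}
  V123={x2} V124={x3,x5} V134={x4} V234={x1}
C dims 4,6,4; δ0: rk 3, SNF 1^3; δ1: rk 3, SNF 1^3
Ȟ^0: (4−3)−0=1 ⇒ Z
Ȟ^1: (6−3)−3=0 ⇒ 0
Ȟ^2: (4−0)−3=1 ⇒ Z

Ȟ^0 = Z,  Ȟ^1 = 0,  Ȟ^2 = Z


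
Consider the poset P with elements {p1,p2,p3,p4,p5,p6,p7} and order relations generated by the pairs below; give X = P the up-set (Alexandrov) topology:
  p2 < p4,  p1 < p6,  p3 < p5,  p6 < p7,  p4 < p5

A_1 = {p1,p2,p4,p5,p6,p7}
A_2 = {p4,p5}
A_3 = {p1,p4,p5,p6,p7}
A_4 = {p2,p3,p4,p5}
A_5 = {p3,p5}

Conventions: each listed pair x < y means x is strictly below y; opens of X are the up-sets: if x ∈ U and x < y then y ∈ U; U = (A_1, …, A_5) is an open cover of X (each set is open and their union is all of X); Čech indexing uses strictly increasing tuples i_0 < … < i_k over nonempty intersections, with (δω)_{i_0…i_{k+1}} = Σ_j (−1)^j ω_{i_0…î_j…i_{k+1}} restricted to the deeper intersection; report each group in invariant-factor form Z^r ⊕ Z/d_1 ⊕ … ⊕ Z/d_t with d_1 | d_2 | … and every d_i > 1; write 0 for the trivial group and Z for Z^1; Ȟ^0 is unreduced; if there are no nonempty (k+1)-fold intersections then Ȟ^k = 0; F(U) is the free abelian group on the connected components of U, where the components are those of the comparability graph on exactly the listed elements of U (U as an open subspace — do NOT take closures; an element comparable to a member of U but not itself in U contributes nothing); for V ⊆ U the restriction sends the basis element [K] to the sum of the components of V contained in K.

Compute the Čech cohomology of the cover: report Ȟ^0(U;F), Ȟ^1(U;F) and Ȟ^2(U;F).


Ȟ^0 ≅ Z^2, Ȟ^1 ≅ 0, Ȟ^2 ≅ 0

intersection data:
  A12={p4,p5} A13={p1,p4,p5,p6,p7} A14={p2,p4,p5} A15={p5} A23={p4,p5} A24={p4,p5} A25={p5} A34={p4,p5} A35={p5} A45={p3,p5}
  A123={p4,p5} A124={p4,p5} A125={p5} A134={p4,p5} A135={p5} A145={p5} A234={p4,p5} A235={p5} A245={p5} A345={p5}
  A1234={p4,p5} A1235={p5} A1245={p5} A1345={p5} A2345={p5}
  A12345={p5}
components per intersection:
  A1: {p1,p6,p7} {p2,p4,p5}
  A2: {p4,p5}
  A3: {p1,p6,p7} {p4,p5}
  A4: {p2,p3,p4,p5}
  A5: {p3,p5}
  A12: {p4,p5}
  A13: {p1,p6,p7} {p4,p5}
  A14: {p2,p4,p5}
  A15: {p5}
  A23: {p4,p5}
  A24: {p4,p5}
  A25: {p5}
  A34: {p4,p5}
  A35: {p5}
  A45: {p3,p5}
  A123: {p4,p5}
  A124: {p4,p5}
  A125: {p5}
  A134: {p4,p5}
  A135: {p5}
  A145: {p5}
  A234: {p4,p5}
  A235: {p5}
  A245: {p5}
  A345: {p5}
  A1234: {p4,p5}
  A1235: {p5}
  A1245: {p5}
  A1345: {p5}
  A2345: {p5}
  A12345: {p5}
C dims 7,11,10,5; δ0: rk 5, SNF 1^5; δ1: rk 6, SNF 1^6; δ2: rk 4, SNF 1^4
Ȟ^0 = (7 − 5) − 0 = 2, so Ȟ^0 ≅ Z^2
Ȟ^1 = (11 − 6) − 5 = 0, so Ȟ^1 ≅ 0
Ȟ^2 = (10 − 4) − 6 = 0, so Ȟ^2 ≅ 0


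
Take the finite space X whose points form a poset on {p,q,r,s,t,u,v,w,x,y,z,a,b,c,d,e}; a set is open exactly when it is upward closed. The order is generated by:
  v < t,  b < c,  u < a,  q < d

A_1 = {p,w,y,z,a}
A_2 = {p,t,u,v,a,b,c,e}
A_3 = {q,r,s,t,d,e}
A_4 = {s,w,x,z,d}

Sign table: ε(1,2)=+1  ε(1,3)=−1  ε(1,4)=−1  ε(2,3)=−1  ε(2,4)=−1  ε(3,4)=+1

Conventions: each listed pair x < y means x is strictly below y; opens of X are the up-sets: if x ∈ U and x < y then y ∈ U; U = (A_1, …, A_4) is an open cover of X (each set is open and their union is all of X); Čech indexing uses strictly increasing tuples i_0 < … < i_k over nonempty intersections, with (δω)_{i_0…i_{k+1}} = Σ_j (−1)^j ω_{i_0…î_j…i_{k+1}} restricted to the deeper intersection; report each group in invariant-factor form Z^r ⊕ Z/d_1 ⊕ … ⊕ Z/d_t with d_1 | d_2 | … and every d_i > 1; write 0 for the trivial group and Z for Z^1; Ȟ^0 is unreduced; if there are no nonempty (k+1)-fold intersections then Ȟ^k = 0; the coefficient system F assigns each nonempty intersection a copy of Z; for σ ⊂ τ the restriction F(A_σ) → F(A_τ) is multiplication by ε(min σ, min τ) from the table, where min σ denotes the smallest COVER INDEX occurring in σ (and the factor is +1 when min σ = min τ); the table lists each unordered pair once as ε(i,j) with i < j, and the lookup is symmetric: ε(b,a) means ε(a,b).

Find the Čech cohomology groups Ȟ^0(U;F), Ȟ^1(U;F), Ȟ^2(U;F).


Ȟ^0(U;F) ≅ Z, Ȟ^1(U;F) ≅ Z and Ȟ^2(U;F) ≅ 0

nonempty overlaps:
  A12={p,a} A14={w,z} A23={t,e} A34={s,d}
C dims 4,4; δ0: rk 3, SNF 1^3
degree 0: 4−3−0 = 1 → Ȟ^0 ≅ Z
degree 1: 4−0−3 = 1 → Ȟ^1 ≅ Z
degree 2: 0−0−0 = 0 → Ȟ^2 ≅ 0


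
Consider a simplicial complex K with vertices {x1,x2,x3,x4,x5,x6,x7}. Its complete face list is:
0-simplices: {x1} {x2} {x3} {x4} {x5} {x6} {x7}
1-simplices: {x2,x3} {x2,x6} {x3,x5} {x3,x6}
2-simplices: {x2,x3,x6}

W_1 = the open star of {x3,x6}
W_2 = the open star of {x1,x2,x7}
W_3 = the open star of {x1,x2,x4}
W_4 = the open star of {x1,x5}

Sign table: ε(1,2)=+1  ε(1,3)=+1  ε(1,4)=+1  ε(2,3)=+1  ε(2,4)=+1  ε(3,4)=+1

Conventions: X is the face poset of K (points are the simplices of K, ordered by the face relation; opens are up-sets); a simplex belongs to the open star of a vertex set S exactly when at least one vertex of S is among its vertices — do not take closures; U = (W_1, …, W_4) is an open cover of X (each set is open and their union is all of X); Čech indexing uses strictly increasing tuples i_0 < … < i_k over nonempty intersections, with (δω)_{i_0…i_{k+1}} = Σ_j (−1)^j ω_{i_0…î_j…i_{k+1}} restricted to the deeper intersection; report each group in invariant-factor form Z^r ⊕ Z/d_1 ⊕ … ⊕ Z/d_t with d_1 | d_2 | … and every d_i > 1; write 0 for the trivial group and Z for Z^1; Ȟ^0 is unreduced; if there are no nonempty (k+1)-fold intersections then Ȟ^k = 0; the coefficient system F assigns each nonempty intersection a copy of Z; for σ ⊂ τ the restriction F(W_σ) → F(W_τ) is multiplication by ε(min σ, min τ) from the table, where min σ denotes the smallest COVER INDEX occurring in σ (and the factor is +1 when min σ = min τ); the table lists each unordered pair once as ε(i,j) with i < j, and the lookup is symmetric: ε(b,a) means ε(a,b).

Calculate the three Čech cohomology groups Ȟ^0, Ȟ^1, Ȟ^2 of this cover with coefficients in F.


cover nerve:
  W1={{x3},{x6},{x2,x3},{x2,x6},{x3,x5},{x3,x6},{x2,x3,x6}} W2={{x1},{x2},{x7},{x2,x3},{x2,x6},{x2,x3,x6}} W3={{x1},{x2},{x4},{x2,x3},{x2,x6},{x2,x3,x6}} W4={{x1},{x5},{x3,x5}}
  W12={{x2,x3},{x2,x6},{x2,x3,x6}} W13={{x2,x3},{x2,x6},{x2,x3,x6}} W14={{x3,x5}} W23={{x1},{x2},{x2,x3},{x2,x6},{x2,x3,x6}} W24={{x1}} W34={{x1}}
  W123={{x2,x3},{x2,x6},{x2,x3,x6}} W234={{x1}}
C dims 4,6,2; δ0: rk 3, SNF 1^3; δ1: rk 2, SNF 1^2
Ȟ^0: (4−3)−0=1 ⇒ Z
Ȟ^1: (6−2)−3=1 ⇒ Z
Ȟ^2: (2−0)−2=0 ⇒ 0

Ȟ^0 ≅ Z, Ȟ^1 ≅ Z, Ȟ^2 ≅ 0


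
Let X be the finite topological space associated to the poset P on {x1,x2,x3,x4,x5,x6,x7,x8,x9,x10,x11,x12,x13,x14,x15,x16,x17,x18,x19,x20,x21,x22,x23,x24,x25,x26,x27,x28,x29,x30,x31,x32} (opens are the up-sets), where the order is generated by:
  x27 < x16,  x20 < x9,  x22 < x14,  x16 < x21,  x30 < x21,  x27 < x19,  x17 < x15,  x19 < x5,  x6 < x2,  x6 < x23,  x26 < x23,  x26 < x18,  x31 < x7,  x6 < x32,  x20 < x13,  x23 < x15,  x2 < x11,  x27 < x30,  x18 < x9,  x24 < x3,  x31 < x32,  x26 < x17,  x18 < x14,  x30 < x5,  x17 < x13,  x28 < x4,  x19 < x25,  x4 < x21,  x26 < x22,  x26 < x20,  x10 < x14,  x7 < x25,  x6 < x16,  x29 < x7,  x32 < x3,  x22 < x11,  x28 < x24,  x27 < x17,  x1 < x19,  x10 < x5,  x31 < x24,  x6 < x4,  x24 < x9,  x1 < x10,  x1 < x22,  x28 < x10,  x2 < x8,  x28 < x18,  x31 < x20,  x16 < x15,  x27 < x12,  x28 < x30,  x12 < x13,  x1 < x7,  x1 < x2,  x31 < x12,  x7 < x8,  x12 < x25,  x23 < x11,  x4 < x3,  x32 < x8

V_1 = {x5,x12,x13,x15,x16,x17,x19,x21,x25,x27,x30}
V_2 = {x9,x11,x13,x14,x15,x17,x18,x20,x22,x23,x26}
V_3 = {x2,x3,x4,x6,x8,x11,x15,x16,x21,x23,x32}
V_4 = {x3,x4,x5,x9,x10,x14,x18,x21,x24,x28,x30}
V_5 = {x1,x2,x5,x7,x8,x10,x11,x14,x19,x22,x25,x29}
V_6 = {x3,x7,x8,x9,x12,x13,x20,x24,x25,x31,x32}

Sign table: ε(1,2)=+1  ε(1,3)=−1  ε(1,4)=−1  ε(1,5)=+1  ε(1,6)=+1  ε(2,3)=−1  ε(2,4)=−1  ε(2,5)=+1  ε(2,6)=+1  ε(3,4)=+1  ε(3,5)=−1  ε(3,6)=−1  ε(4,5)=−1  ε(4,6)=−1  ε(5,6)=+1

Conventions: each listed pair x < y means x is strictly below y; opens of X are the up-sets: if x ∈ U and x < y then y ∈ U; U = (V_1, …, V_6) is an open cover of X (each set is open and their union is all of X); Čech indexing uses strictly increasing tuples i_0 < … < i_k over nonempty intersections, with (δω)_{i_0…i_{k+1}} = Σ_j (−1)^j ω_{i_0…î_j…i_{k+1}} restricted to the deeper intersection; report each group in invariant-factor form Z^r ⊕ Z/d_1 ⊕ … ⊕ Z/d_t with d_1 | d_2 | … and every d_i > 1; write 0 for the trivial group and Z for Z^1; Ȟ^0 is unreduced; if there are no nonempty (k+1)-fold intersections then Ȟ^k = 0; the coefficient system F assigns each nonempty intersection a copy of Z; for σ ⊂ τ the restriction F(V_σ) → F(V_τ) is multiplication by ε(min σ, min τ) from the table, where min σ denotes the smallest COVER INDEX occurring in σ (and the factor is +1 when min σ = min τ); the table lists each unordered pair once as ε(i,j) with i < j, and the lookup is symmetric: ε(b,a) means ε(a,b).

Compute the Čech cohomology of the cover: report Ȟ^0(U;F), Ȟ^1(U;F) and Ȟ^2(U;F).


nonempty intersections:
  V12={x13,x15,x17} V13={x15,x16,x21} V14={x5,x21,x30} V15={x5,x19,x25} V16={x12,x13,x25} V23={x11,x15,x23} V24={x9,x14,x18} V25={x11,x14,x22} V26={x9,x13,x20} V34={x3,x4,x21} V35={x2,x8,x11} V36={x3,x8,x32} V45={x5,x10,x14} V46={x3,x9,x24} V56={x7,x8,x25}
  V123={x15} V126={x13} V134={x21} V145={x5} V156={x25} V235={x11} V245={x14} V246={x9} V346={x3} V356={x8}
C dims 6,15,10; δ0: rk 5, SNF 1^5; δ1: rk 10, SNF 1^9·2
Ȟ^0: (6−5)−0=1 ⇒ Z
Ȟ^1: (15−10)−5=0 ⇒ 0
Ȟ^2: (10−0)−10=0 plus torsion [2] ⇒ Z/2

Ȟ^0(U;F) ≅ Z; Ȟ^1(U;F) ≅ 0; Ȟ^2(U;F) ≅ Z/2
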